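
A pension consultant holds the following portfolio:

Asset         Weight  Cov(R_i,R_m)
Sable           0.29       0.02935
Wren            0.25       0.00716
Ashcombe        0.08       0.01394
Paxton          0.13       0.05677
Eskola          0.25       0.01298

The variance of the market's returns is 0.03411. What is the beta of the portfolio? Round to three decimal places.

0.646

β_Sable = 0.02935 / 0.03411 = 0.8605
β_Wren = 0.00716 / 0.03411 = 0.2099
β_Ashcombe = 0.01394 / 0.03411 = 0.4087
β_Paxton = 0.05677 / 0.03411 = 1.6643
β_Eskola = 0.01298 / 0.03411 = 0.3805
β_P = Σ w_i β_i = 0.29×0.8605 + 0.25×0.2099 + 0.08×0.4087 + 0.13×1.6643 + 0.25×0.3805 = 0.6462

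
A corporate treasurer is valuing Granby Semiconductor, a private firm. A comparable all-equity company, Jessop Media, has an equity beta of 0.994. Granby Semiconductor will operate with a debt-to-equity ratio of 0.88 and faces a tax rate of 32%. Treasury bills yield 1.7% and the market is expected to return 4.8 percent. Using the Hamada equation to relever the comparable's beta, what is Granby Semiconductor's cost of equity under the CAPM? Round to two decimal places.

6.63%

β_L = β_U × [1 + (1 − t)(D/E)] = 0.994 × [1 + (1 − 0.32) × 0.88]
    = 0.994 × [1 + 0.68 × 0.88] = 0.994 × 1.5984 = 1.5888
MRP = 4.8% − 1.7% = 3.10%
E(R) = R_f + β_L × MRP = 1.7% + 1.5888 × 3.1% = 6.63%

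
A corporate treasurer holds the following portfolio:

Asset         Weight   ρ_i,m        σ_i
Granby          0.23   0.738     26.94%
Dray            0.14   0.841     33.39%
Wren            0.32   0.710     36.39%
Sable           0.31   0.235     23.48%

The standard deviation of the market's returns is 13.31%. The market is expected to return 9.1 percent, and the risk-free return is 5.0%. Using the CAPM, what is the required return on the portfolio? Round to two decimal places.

β_Granby = 0.738 × 26.94% / 13.31% = 1.4937
β_Dray = 0.841 × 33.39% / 13.31% = 2.1098
β_Wren = 0.710 × 36.39% / 13.31% = 1.9412
β_Sable = 0.235 × 23.48% / 13.31% = 0.4146
β_P = Σ w_i β_i = 0.23×1.4937 + 0.14×2.1098 + 0.32×1.9412 + 0.31×0.4146 = 1.3886
MRP = 9.1% − 5.0% = 4.10%
E(R_P) = R_f + β_P × MRP = 5.0% + 1.3886 × 4.1% = 10.69%

10.69%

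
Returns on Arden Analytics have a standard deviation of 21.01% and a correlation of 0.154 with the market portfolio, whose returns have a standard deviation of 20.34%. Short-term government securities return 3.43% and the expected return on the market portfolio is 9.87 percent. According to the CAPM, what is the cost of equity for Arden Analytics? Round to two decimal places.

β = ρ × σ_i / σ_m = 0.154 × 21.01% / 20.34% = 0.1591
MRP = 9.87% − 3.43% = 6.44%
E(R) = 3.43% + 0.1591 × 6.44% = 4.45%

4.45%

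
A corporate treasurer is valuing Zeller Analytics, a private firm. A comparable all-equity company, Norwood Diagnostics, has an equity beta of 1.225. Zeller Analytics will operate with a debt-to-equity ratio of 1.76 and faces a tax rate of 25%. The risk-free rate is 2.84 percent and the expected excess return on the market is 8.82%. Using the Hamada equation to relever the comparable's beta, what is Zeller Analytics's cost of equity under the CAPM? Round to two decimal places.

27.91%

β_L = β_U × [1 + (1 − t)(D/E)] = 1.225 × [1 + (1 − 0.25) × 1.76]
    = 1.225 × [1 + 0.75 × 1.76] = 1.225 × 2.3200 = 2.8420
E(R) = R_f + β_L × MRP = 2.84% + 2.8420 × 8.82% = 27.91%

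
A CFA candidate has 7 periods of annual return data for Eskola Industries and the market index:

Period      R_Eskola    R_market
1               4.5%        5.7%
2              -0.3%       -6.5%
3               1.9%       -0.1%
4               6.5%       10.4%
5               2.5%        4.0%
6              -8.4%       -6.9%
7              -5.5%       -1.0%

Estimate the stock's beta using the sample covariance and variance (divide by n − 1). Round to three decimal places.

0.689

Mean R_i = (4.5 − 0.3 + 1.9 + 6.5 + 2.5 − 8.4 − 5.5) / 7 = 0.1714%
Mean R_m = (5.7 − 6.5 − 0.1 + 10.4 + 4.0 − 6.9 − 1.0) / 7 = 0.8000%
Σ(R_i − R̄_i)(R_m − R̄_m) = 167.5100  ⇒  Cov = 167.5100 / 6 = 27.9183
Σ(R_m − R̄_m)² = 243.0400  ⇒  Var(R_m) = 243.0400 / 6 = 40.5067
β = Cov / Var(R_m) = 27.9183 / 40.5067 = 0.6892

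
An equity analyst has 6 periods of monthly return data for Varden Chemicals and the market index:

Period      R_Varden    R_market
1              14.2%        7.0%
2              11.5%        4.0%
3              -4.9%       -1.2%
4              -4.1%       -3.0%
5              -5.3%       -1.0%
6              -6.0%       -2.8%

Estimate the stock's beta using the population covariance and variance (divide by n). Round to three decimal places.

Mean R_i = (14.2 + 11.5 − 4.9 − 4.1 − 5.3 − 6.0) / 6 = 0.9000%
Mean R_m = (7.0 + 4.0 − 1.2 − 3.0 − 1.0 − 2.8) / 6 = 0.5000%
Σ(R_i − R̄_i)(R_m − R̄_m) = 182.9800  ⇒  Cov = 182.9800 / 6 = 30.4967
Σ(R_m − R̄_m)² = 82.7800  ⇒  Var(R_m) = 82.7800 / 6 = 13.7967
β = Cov / Var(R_m) = 30.4967 / 13.7967 = 2.2104

2.210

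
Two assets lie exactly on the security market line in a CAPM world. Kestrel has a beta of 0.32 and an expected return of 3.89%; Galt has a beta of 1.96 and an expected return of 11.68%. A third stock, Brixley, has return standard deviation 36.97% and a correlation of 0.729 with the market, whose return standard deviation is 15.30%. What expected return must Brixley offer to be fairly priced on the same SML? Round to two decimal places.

MRP = (11.68% − 3.89%) / (1.96 − 0.32) = 4.7500%
R_f = 3.89% − 0.32 × 4.7500% = 2.3700%
β_Brixley = ρ·σ_i/σ_m = 0.729 × 36.97 / 15.30 = 1.7615
E(R_Brixley) = R_f + β × MRP = 2.3700% + 1.7615 × 4.7500% = 10.74%

10.74%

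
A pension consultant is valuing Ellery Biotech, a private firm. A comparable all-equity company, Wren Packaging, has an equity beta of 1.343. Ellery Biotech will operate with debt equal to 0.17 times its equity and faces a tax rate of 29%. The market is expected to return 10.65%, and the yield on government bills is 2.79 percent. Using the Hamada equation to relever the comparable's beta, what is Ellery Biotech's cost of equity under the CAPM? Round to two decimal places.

14.62%

β_L = β_U × [1 + (1 − t)(D/E)] = 1.343 × [1 + (1 − 0.29) × 0.17]
    = 1.343 × [1 + 0.71 × 0.17] = 1.343 × 1.1207 = 1.5051
MRP = 10.65% − 2.79% = 7.86%
E(R) = R_f + β_L × MRP = 2.79% + 1.5051 × 7.86% = 14.62%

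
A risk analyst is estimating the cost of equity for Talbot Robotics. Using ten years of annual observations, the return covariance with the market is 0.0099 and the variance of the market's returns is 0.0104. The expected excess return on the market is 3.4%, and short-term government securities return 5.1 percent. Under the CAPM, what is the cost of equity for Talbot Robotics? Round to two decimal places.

8.34%

β = Cov(R_i, R_m) / Var(R_m) = 0.0099 / 0.0104 = 0.9519
E(R) = R_f + β × MRP = 5.1% + 0.9519 × 3.4% = 8.34%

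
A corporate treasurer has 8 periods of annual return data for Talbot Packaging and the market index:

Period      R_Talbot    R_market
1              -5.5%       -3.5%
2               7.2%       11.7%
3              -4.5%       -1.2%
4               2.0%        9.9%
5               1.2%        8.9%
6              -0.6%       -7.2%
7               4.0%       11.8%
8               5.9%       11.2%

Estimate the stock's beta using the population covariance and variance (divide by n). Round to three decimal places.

0.483

Mean R_i = (-5.5 + 7.2 − 4.5 + 2.0 + 1.2 − 0.6 + 4.0 + 5.9) / 8 = 1.2125%
Mean R_m = (-3.5 + 11.7 − 1.2 + 9.9 + 8.9 − 7.2 + 11.8 + 11.2) / 8 = 5.2000%
Σ(R_i − R̄_i)(R_m − R̄_m) = 206.5300  ⇒  Cov = 206.5300 / 8 = 25.8163
Σ(R_m − R̄_m)² = 428.0000  ⇒  Var(R_m) = 428.0000 / 8 = 53.5000
β = Cov / Var(R_m) = 25.8163 / 53.5000 = 0.4825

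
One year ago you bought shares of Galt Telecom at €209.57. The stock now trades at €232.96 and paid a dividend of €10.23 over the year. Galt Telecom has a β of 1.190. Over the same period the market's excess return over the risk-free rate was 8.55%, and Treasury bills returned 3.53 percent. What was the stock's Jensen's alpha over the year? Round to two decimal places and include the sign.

+2.34%

Realised HPR = (P1 + D1 − P0) / P0 = (232.96 + 10.23 − 209.57) / 209.57 = 33.62 / 209.57 = 16.0424%
CAPM required = R_f + β·MRP = 3.53% + 1.190 × 8.55% = 13.70450%
α = realised − required = 16.0424% − 13.70450% = +2.34%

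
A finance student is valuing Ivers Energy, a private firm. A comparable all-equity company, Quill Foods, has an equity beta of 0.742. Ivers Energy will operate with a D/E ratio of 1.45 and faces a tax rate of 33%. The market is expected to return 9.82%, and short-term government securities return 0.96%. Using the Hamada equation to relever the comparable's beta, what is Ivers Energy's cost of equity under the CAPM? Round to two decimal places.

β_L = β_U × [1 + (1 − t)(D/E)] = 0.742 × [1 + (1 − 0.33) × 1.45]
    = 0.742 × [1 + 0.67 × 1.45] = 0.742 × 1.9715 = 1.4629
MRP = 9.82% − 0.96% = 8.86%
E(R) = R_f + β_L × MRP = 0.96% + 1.4629 × 8.86% = 13.92%

13.92%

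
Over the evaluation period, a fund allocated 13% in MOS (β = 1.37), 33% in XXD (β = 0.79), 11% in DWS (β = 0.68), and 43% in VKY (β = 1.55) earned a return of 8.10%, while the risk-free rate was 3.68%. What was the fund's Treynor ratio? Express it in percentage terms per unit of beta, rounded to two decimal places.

3.75%

β_P = 0.13×1.37 + 0.33×0.79 + 0.11×0.68 + 0.43×1.55 = 1.1801
Treynor = (R_P − R_f) / β_P = (8.10% − 3.68%) / 1.1801 = 4.42% / 1.1801 = 3.75%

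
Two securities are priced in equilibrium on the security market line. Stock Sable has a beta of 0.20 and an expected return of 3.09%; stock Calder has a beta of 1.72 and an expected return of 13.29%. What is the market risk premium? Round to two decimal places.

6.71%

Both satisfy E(R) = R_f + β·MRP, so the slope of the SML is
MRP = (13.29% − 3.09%) / (1.72 − 0.20) = 10.20% / 1.52 = 6.7105%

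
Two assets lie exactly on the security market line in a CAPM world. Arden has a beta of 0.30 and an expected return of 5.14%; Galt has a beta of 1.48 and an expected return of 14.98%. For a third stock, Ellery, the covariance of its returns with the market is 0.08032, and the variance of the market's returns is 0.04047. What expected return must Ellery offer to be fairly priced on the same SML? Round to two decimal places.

19.19%

MRP = (14.98% − 5.14%) / (1.48 − 0.30) = 8.3390%
R_f = 5.14% − 0.30 × 8.3390% = 2.6383%
β_Ellery = Cov / Var(R_m) = 0.08032 / 0.04047 = 1.9847
E(R_Ellery) = R_f + β × MRP = 2.6383% + 1.9847 × 8.3390% = 19.19%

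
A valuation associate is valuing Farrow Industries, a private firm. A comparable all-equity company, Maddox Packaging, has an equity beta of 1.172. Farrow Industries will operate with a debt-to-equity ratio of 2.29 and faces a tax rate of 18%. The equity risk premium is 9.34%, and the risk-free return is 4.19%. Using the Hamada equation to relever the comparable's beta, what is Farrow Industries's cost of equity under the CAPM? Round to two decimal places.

35.69%

β_L = β_U × [1 + (1 − t)(D/E)] = 1.172 × [1 + (1 − 0.18) × 2.29]
    = 1.172 × [1 + 0.82 × 2.29] = 1.172 × 2.8778 = 3.3728
E(R) = R_f + β_L × MRP = 4.19% + 3.3728 × 9.34% = 35.69%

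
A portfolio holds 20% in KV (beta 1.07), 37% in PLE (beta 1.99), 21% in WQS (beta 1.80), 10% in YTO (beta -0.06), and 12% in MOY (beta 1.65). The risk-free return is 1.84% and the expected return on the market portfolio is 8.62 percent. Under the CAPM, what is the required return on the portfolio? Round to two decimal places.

β_P = Σ w_i β_i = 0.20×1.07 + 0.37×1.99 + 0.21×1.80 + 0.10×-0.06 + 0.12×1.65 = 1.5203
MRP = 8.62% − 1.84% = 6.78%
E(R_P) = R_f + β_P × MRP = 1.84% + 1.5203 × 6.78% = 12.15%

12.15%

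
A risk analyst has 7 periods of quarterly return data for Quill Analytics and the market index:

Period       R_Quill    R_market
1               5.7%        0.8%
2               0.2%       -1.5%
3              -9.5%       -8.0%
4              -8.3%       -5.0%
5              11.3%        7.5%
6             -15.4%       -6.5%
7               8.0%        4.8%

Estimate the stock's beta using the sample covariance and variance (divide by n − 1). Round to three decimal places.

1.643

Mean R_i = (5.7 + 0.2 − 9.5 − 8.3 + 11.3 − 15.4 + 8.0) / 7 = -1.1429%
Mean R_m = (0.8 − 1.5 − 8.0 − 5.0 + 7.5 − 6.5 + 4.8) / 7 = -1.1286%
Σ(R_i − R̄_i)(R_m − R̄_m) = 335.9814  ⇒  Cov = 335.9814 / 6 = 55.9969
Σ(R_m − R̄_m)² = 204.5143  ⇒  Var(R_m) = 204.5143 / 6 = 34.0857
β = Cov / Var(R_m) = 55.9969 / 34.0857 = 1.6428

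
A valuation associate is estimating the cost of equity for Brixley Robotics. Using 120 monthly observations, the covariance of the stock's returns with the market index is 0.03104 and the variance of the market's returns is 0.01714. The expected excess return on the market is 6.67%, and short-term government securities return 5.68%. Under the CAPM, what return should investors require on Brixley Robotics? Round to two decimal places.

β = Cov(R_i, R_m) / Var(R_m) = 0.03104 / 0.01714 = 1.8110
E(R) = R_f + β × MRP = 5.68% + 1.8110 × 6.67% = 17.76%

17.76%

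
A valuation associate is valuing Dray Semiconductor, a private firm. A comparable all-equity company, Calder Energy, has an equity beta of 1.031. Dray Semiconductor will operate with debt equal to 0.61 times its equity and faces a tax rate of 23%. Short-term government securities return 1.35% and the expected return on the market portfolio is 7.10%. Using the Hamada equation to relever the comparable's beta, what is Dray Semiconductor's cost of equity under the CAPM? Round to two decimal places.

10.06%

β_L = β_U × [1 + (1 − t)(D/E)] = 1.031 × [1 + (1 − 0.23) × 0.61]
    = 1.031 × [1 + 0.77 × 0.61] = 1.031 × 1.4697 = 1.5153
MRP = 7.10% − 1.35% = 5.75%
E(R) = R_f + β_L × MRP = 1.35% + 1.5153 × 5.75% = 10.06%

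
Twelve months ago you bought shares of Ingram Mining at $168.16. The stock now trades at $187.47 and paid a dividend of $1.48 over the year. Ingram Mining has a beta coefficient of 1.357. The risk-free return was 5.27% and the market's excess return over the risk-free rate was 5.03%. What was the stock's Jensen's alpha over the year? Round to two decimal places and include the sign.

+0.27%

Realised HPR = (P1 + D1 − P0) / P0 = (187.47 + 1.48 − 168.16) / 168.16 = 20.79 / 168.16 = 12.3632%
CAPM required = R_f + β·MRP = 5.27% + 1.357 × 5.03% = 12.09571%
α = realised − required = 12.3632% − 12.09571% = +0.27%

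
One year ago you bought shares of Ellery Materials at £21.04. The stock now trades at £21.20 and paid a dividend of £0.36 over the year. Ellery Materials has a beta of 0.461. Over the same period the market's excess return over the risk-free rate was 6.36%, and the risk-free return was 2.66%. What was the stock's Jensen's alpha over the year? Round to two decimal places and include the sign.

-3.12%

Realised HPR = (P1 + D1 − P0) / P0 = (21.20 + 0.36 − 21.04) / 21.04 = 0.52 / 21.04 = 2.4715%
CAPM required = R_f + β·MRP = 2.66% + 0.461 × 6.36% = 5.59196%
α = realised − required = 2.4715% − 5.59196% = -3.12%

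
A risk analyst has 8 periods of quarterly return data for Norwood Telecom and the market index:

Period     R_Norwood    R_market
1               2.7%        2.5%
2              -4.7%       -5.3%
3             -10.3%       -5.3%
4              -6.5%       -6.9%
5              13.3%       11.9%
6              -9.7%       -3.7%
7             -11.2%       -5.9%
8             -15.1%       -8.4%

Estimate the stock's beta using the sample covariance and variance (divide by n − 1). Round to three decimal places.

Mean R_i = (2.7 − 4.7 − 10.3 − 6.5 + 13.3 − 9.7 − 11.2 − 15.1) / 8 = -5.1875%
Mean R_m = (2.5 − 5.3 − 5.3 − 6.9 + 11.9 − 3.7 − 5.9 − 8.4) / 8 = -2.6375%
Σ(R_i − R̄_i)(R_m − R̄_m) = 408.7238  ⇒  Cov = 408.7238 / 7 = 58.3891
Σ(R_m − R̄_m)² = 315.0588  ⇒  Var(R_m) = 315.0588 / 7 = 45.0084
β = Cov / Var(R_m) = 58.3891 / 45.0084 = 1.2973

1.297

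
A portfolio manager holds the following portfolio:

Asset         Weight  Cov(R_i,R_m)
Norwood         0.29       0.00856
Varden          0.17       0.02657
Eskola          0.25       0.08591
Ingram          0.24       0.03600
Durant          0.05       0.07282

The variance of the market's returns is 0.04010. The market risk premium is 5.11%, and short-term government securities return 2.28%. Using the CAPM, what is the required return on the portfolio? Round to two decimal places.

7.47%

β_Norwood = 0.00856 / 0.04010 = 0.2135
β_Varden = 0.02657 / 0.04010 = 0.6626
β_Eskola = 0.08591 / 0.04010 = 2.1424
β_Ingram = 0.03600 / 0.04010 = 0.8978
β_Durant = 0.07282 / 0.04010 = 1.8160
β_P = Σ w_i β_i = 0.29×0.2135 + 0.17×0.6626 + 0.25×2.1424 + 0.24×0.8978 + 0.05×1.8160 = 1.0164
E(R_P) = R_f + β_P × MRP = 2.28% + 1.0164 × 5.11% = 7.47%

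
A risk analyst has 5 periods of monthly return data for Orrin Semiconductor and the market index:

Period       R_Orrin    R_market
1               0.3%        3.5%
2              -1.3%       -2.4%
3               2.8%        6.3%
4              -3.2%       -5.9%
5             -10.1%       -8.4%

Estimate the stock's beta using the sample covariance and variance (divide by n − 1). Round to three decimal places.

Mean R_i = (0.3 − 1.3 + 2.8 − 3.2 − 10.1) / 5 = -2.3000%
Mean R_m = (3.5 − 2.4 + 6.3 − 5.9 − 8.4) / 5 = -1.3800%
Σ(R_i − R̄_i)(R_m − R̄_m) = 109.6600  ⇒  Cov = 109.6600 / 4 = 27.4150
Σ(R_m − R̄_m)² = 153.5480  ⇒  Var(R_m) = 153.5480 / 4 = 38.3870
β = Cov / Var(R_m) = 27.4150 / 38.3870 = 0.7142

0.714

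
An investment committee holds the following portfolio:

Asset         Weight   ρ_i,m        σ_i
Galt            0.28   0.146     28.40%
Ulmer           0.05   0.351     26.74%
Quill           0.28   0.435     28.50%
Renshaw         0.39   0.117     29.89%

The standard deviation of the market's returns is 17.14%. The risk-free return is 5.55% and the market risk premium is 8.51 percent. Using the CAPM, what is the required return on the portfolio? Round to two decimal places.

β_Galt = 0.146 × 28.40% / 17.14% = 0.2419
β_Ulmer = 0.351 × 26.74% / 17.14% = 0.5476
β_Quill = 0.435 × 28.50% / 17.14% = 0.7233
β_Renshaw = 0.117 × 29.89% / 17.14% = 0.2040
β_P = Σ w_i β_i = 0.28×0.2419 + 0.05×0.5476 + 0.28×0.7233 + 0.39×0.2040 = 0.3772
E(R_P) = R_f + β_P × MRP = 5.55% + 0.3772 × 8.51% = 8.76%

8.76%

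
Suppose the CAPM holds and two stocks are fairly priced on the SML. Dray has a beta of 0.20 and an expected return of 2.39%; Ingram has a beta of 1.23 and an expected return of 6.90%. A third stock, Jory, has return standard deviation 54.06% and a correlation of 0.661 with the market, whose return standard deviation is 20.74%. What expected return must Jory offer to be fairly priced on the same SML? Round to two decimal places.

MRP = (6.90% − 2.39%) / (1.23 − 0.20) = 4.3786%
R_f = 2.39% − 0.20 × 4.3786% = 1.5143%
β_Jory = ρ·σ_i/σ_m = 0.661 × 54.06 / 20.74 = 1.7229
E(R_Jory) = R_f + β × MRP = 1.5143% + 1.7229 × 4.3786% = 9.06%

9.06%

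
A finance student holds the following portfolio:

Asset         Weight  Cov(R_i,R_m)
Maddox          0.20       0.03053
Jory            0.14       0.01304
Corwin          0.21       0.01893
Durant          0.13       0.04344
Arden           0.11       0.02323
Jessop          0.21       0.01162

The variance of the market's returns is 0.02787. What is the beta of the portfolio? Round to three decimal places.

β_Maddox = 0.03053 / 0.02787 = 1.0954
β_Jory = 0.01304 / 0.02787 = 0.4679
β_Corwin = 0.01893 / 0.02787 = 0.6792
β_Durant = 0.04344 / 0.02787 = 1.5587
β_Arden = 0.02323 / 0.02787 = 0.8335
β_Jessop = 0.01162 / 0.02787 = 0.4169
β_P = Σ w_i β_i = 0.20×1.0954 + 0.14×0.4679 + 0.21×0.6792 + 0.13×1.5587 + 0.11×0.8335 + 0.21×0.4169 = 0.8091

0.809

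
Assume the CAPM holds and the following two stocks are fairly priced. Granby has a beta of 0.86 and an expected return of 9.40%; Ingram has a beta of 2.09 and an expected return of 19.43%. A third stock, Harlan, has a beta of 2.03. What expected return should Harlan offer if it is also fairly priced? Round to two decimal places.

MRP (SML slope) = (19.43% − 9.40%) / (2.09 − 0.86) = 10.03% / 1.23 = 8.1545%
R_f (intercept) = 9.40% − 0.86 × 8.1545% = 2.3871%
E(R_Harlan) = R_f + β × MRP = 2.3871% + 2.03 × 8.1545% = 18.94%

18.94%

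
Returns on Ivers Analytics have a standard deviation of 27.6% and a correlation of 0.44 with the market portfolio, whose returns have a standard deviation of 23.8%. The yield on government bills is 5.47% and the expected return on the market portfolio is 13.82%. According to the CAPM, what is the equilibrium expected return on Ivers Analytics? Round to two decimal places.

9.73%

β = ρ × σ_i / σ_m = 0.44 × 27.6% / 23.8% = 0.5103
MRP = 13.82% − 5.47% = 8.35%
E(R) = 5.47% + 0.5103 × 8.35% = 9.73%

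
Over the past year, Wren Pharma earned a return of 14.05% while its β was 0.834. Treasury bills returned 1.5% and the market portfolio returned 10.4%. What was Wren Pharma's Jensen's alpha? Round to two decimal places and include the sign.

+5.13%

Market excess return = 10.4% − 1.5% = 8.90%
CAPM benchmark = R_f + β(R_m − R_f) = 1.5% + 0.834 × 8.9% = 8.9226%
α = actual − benchmark = 14.05% − 8.9226% = +5.13%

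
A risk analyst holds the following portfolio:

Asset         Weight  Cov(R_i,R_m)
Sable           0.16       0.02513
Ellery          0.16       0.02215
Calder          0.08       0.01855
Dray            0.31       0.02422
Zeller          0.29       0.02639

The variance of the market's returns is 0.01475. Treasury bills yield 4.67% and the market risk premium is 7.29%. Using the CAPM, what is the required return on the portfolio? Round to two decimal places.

16.64%

β_Sable = 0.02513 / 0.01475 = 1.7037
β_Ellery = 0.02215 / 0.01475 = 1.5017
β_Calder = 0.01855 / 0.01475 = 1.2576
β_Dray = 0.02422 / 0.01475 = 1.6420
β_Zeller = 0.02639 / 0.01475 = 1.7892
β_P = Σ w_i β_i = 0.16×1.7037 + 0.16×1.5017 + 0.08×1.2576 + 0.31×1.6420 + 0.29×1.7892 = 1.6414
E(R_P) = R_f + β_P × MRP = 4.67% + 1.6414 × 7.29% = 16.64%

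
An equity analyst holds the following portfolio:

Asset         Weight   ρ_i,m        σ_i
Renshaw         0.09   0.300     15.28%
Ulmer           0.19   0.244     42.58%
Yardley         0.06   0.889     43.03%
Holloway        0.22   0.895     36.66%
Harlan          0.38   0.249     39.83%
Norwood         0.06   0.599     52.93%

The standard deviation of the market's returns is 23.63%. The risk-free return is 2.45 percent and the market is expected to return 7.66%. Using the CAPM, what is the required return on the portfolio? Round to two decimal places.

6.32%

β_Renshaw = 0.300 × 15.28% / 23.63% = 0.1940
β_Ulmer = 0.244 × 42.58% / 23.63% = 0.4397
β_Yardley = 0.889 × 43.03% / 23.63% = 1.6189
β_Holloway = 0.895 × 36.66% / 23.63% = 1.3885
β_Harlan = 0.249 × 39.83% / 23.63% = 0.4197
β_Norwood = 0.599 × 52.93% / 23.63% = 1.3417
β_P = Σ w_i β_i = 0.09×0.1940 + 0.19×0.4397 + 0.06×1.6189 + 0.22×1.3885 + 0.38×0.4197 + 0.06×1.3417 = 0.7436
MRP = 7.66% − 2.45% = 5.21%
E(R_P) = R_f + β_P × MRP = 2.45% + 0.7436 × 5.21% = 6.32%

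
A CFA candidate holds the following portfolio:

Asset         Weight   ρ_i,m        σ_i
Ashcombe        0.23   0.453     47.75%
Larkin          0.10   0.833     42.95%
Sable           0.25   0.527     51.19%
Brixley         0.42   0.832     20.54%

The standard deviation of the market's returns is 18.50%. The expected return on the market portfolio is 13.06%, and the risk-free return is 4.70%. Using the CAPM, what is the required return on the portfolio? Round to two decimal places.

β_Ashcombe = 0.453 × 47.75% / 18.50% = 1.1692
β_Larkin = 0.833 × 42.95% / 18.50% = 1.9339
β_Sable = 0.527 × 51.19% / 18.50% = 1.4582
β_Brixley = 0.832 × 20.54% / 18.50% = 0.9237
β_P = Σ w_i β_i = 0.23×1.1692 + 0.10×1.9339 + 0.25×1.4582 + 0.42×0.9237 = 1.2148
MRP = 13.06% − 4.70% = 8.36%
E(R_P) = R_f + β_P × MRP = 4.70% + 1.2148 × 8.36% = 14.86%

14.86%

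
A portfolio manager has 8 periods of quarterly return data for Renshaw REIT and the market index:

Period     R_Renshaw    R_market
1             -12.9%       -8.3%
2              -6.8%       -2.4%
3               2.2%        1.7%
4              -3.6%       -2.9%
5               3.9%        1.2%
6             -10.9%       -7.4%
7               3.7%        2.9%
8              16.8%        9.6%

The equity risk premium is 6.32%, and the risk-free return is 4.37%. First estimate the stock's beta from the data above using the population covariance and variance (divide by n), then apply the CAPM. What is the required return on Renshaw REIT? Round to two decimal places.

Mean R_i = (-12.9 − 6.8 + 2.2 − 3.6 + 3.9 − 10.9 + 3.7 + 16.8) / 8 = -0.9500%
Mean R_m = (-8.3 − 2.4 + 1.7 − 2.9 + 1.2 − 7.4 + 2.9 + 9.6) / 8 = -0.7000%
Σ(R_i − R̄_i)(R_m − R̄_m) = 389.6000  ⇒  Cov = 389.6000 / 8 = 48.7000
Σ(R_m − R̄_m)² = 238.8000  ⇒  Var(R_m) = 238.8000 / 8 = 29.8500
β = Cov / Var(R_m) = 48.7000 / 29.8500 = 1.6315
E(R) = R_f + β × MRP = 4.37% + 1.6315 × 6.32% = 14.68%

14.68%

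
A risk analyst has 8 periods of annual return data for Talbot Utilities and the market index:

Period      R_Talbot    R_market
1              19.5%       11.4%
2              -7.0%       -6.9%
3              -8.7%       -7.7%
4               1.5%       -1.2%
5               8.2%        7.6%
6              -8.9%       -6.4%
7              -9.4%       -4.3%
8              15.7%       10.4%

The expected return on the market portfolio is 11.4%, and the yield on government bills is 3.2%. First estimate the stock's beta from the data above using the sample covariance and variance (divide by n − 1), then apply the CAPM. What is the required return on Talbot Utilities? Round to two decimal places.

Mean R_i = (19.5 − 7.0 − 8.7 + 1.5 + 8.2 − 8.9 − 9.4 + 15.7) / 8 = 1.3625%
Mean R_m = (11.4 − 6.9 − 7.7 − 1.2 + 7.6 − 6.4 − 4.3 + 10.4) / 8 = 0.3625%
Σ(R_i − R̄_i)(R_m − R̄_m) = 654.8188  ⇒  Cov = 654.8188 / 7 = 93.5455
Σ(R_m − R̄_m)² = 462.6188  ⇒  Var(R_m) = 462.6188 / 7 = 66.0884
β = Cov / Var(R_m) = 93.5455 / 66.0884 = 1.4155
MRP = 11.4% − 3.2% = 8.20%
E(R) = R_f + β × MRP = 3.2% + 1.4155 × 8.2% = 14.81%

14.81%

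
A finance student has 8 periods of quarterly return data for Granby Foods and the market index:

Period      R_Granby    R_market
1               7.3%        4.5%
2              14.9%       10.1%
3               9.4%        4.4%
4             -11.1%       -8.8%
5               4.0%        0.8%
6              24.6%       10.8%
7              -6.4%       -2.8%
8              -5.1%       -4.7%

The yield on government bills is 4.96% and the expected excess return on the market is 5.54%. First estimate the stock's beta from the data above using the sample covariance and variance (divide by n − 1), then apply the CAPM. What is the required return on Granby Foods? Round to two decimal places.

Mean R_i = (7.3 + 14.9 + 9.4 − 11.1 + 4.0 + 24.6 − 6.4 − 5.1) / 8 = 4.7000%
Mean R_m = (4.5 + 10.1 + 4.4 − 8.8 + 0.8 + 10.8 − 2.8 − 4.7) / 8 = 1.7875%
Σ(R_i − R̄_i)(R_m − R̄_m) = 565.9400  ⇒  Cov = 565.9400 / 7 = 80.8486
Σ(R_m − R̄_m)² = 340.7088  ⇒  Var(R_m) = 340.7088 / 7 = 48.6727
β = Cov / Var(R_m) = 80.8486 / 48.6727 = 1.6611
E(R) = R_f + β × MRP = 4.96% + 1.6611 × 5.54% = 14.16%

14.16%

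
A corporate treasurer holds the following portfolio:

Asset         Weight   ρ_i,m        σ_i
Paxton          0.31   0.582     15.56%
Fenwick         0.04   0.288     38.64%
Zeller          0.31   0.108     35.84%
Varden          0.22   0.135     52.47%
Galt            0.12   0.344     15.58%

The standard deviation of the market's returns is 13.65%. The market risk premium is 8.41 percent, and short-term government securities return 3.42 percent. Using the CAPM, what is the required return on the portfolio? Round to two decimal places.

7.52%

β_Paxton = 0.582 × 15.56% / 13.65% = 0.6634
β_Fenwick = 0.288 × 38.64% / 13.65% = 0.8153
β_Zeller = 0.108 × 35.84% / 13.65% = 0.2836
β_Varden = 0.135 × 52.47% / 13.65% = 0.5189
β_Galt = 0.344 × 15.58% / 13.65% = 0.3926
β_P = Σ w_i β_i = 0.31×0.6634 + 0.04×0.8153 + 0.31×0.2836 + 0.22×0.5189 + 0.12×0.3926 = 0.4875
E(R_P) = R_f + β_P × MRP = 3.42% + 0.4875 × 8.41% = 7.52%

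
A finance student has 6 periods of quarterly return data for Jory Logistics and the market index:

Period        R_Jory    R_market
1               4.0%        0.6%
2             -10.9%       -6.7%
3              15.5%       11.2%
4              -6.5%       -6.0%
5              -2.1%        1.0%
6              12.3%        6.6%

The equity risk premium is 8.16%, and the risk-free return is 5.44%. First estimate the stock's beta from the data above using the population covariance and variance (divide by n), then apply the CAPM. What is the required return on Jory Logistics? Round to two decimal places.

Mean R_i = (4.0 − 10.9 + 15.5 − 6.5 − 2.1 + 12.3) / 6 = 2.0500%
Mean R_m = (0.6 − 6.7 + 11.2 − 6.0 + 1.0 + 6.6) / 6 = 1.1167%
Σ(R_i − R̄_i)(R_m − R̄_m) = 353.3750  ⇒  Cov = 353.3750 / 6 = 58.8958
Σ(R_m − R̄_m)² = 243.7683  ⇒  Var(R_m) = 243.7683 / 6 = 40.6281
β = Cov / Var(R_m) = 58.8958 / 40.6281 = 1.4496
E(R) = R_f + β × MRP = 5.44% + 1.4496 × 8.16% = 17.27%

17.27%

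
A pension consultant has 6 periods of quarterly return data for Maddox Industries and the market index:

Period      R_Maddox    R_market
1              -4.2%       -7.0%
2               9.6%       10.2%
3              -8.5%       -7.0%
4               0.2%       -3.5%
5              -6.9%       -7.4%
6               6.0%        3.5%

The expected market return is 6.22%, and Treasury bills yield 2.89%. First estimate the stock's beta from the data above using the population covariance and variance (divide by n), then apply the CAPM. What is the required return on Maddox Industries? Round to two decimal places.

6.10%

Mean R_i = (-4.2 + 9.6 − 8.5 + 0.2 − 6.9 + 6.0) / 6 = -0.6333%
Mean R_m = (-7.0 + 10.2 − 7.0 − 3.5 − 7.4 + 3.5) / 6 = -1.8667%
Σ(R_i − R̄_i)(R_m − R̄_m) = 251.0867  ⇒  Cov = 251.0867 / 6 = 41.8478
Σ(R_m − R̄_m)² = 260.3933  ⇒  Var(R_m) = 260.3933 / 6 = 43.3989
β = Cov / Var(R_m) = 41.8478 / 43.3989 = 0.9643
MRP = 6.22% − 2.89% = 3.33%
E(R) = R_f + β × MRP = 2.89% + 0.9643 × 3.33% = 6.10%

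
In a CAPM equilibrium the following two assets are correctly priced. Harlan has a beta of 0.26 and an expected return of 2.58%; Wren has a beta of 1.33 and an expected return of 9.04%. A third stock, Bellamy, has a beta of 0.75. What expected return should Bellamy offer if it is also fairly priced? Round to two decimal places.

MRP (SML slope) = (9.04% − 2.58%) / (1.33 − 0.26) = 6.46% / 1.07 = 6.0374%
R_f (intercept) = 2.58% − 0.26 × 6.0374% = 1.0103%
E(R_Bellamy) = R_f + β × MRP = 1.0103% + 0.75 × 6.0374% = 5.54%

5.54%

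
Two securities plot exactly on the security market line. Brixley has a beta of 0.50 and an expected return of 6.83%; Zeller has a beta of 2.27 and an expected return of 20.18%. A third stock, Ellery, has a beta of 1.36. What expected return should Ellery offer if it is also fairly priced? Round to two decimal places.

MRP (SML slope) = (20.18% − 6.83%) / (2.27 − 0.50) = 13.35% / 1.77 = 7.5424%
R_f (intercept) = 6.83% − 0.50 × 7.5424% = 3.0588%
E(R_Ellery) = R_f + β × MRP = 3.0588% + 1.36 × 7.5424% = 13.32%

13.32%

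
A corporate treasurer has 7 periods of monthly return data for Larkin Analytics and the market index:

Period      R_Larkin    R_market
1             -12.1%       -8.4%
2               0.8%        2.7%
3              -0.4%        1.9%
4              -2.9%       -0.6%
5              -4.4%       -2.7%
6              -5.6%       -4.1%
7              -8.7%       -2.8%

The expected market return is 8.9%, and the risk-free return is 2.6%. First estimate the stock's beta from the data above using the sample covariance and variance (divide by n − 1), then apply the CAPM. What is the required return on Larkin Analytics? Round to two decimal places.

9.75%

Mean R_i = (-12.1 + 0.8 − 0.4 − 2.9 − 4.4 − 5.6 − 8.7) / 7 = -4.7571%
Mean R_m = (-8.4 + 2.7 + 1.9 − 0.6 − 2.7 − 4.1 − 2.8) / 7 = -2.0000%
Σ(R_i − R̄_i)(R_m − R̄_m) = 97.3800  ⇒  Cov = 97.3800 / 6 = 16.2300
Σ(R_m − R̄_m)² = 85.7600  ⇒  Var(R_m) = 85.7600 / 6 = 14.2933
β = Cov / Var(R_m) = 16.2300 / 14.2933 = 1.1355
MRP = 8.9% − 2.6% = 6.30%
E(R) = R_f + β × MRP = 2.6% + 1.1355 × 6.3% = 9.75%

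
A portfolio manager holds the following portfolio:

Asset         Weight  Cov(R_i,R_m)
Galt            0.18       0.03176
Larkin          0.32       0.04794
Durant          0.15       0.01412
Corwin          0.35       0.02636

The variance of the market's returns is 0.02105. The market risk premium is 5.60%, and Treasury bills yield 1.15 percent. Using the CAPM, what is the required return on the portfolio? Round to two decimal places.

9.77%

β_Galt = 0.03176 / 0.02105 = 1.5088
β_Larkin = 0.04794 / 0.02105 = 2.2774
β_Durant = 0.01412 / 0.02105 = 0.6708
β_Corwin = 0.02636 / 0.02105 = 1.2523
β_P = Σ w_i β_i = 0.18×1.5088 + 0.32×2.2774 + 0.15×0.6708 + 0.35×1.2523 = 1.5393
E(R_P) = R_f + β_P × MRP = 1.15% + 1.5393 × 5.60% = 9.77%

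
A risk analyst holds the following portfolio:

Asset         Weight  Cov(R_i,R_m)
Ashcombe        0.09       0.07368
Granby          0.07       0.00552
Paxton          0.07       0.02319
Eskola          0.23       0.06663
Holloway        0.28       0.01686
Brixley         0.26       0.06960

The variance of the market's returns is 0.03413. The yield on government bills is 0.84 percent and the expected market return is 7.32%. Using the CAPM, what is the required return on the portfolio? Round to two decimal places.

9.72%

β_Ashcombe = 0.07368 / 0.03413 = 2.1588
β_Granby = 0.00552 / 0.03413 = 0.1617
β_Paxton = 0.02319 / 0.03413 = 0.6795
β_Eskola = 0.06663 / 0.03413 = 1.9522
β_Holloway = 0.01686 / 0.03413 = 0.4940
β_Brixley = 0.06960 / 0.03413 = 2.0393
β_P = Σ w_i β_i = 0.09×2.1588 + 0.07×0.1617 + 0.07×0.6795 + 0.23×1.9522 + 0.28×0.4940 + 0.26×2.0393 = 1.3707
MRP = 7.32% − 0.84% = 6.48%
E(R_P) = R_f + β_P × MRP = 0.84% + 1.3707 × 6.48% = 9.72%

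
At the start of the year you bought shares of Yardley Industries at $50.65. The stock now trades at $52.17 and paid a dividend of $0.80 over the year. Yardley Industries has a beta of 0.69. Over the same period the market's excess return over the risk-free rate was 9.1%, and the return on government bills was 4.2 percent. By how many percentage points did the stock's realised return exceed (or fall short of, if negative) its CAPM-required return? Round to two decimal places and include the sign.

Realised HPR = (P1 + D1 − P0) / P0 = (52.17 + 0.80 − 50.65) / 50.65 = 2.32 / 50.65 = 4.5805%
CAPM required = R_f + β·MRP = 4.2% + 0.69 × 9.1% = 10.4790%
α = realised − required = 4.5805% − 10.4790% = -5.90%

-5.90%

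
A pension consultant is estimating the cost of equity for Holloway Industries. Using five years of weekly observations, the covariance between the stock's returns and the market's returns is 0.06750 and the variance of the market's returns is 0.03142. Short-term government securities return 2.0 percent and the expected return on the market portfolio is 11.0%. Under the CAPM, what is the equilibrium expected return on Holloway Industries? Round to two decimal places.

β = Cov(R_i, R_m) / Var(R_m) = 0.06750 / 0.03142 = 2.1483
MRP = 11.0% − 2.0% = 9.00%
E(R) = R_f + β × MRP = 2.0% + 2.1483 × 9.0% = 21.33%

21.33%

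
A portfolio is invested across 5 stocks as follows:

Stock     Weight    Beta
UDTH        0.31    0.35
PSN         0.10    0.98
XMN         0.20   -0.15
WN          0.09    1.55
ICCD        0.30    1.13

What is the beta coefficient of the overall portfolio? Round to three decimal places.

0.655

β_P = Σ w_i β_i = 0.31×0.35 + 0.10×0.98 + 0.20×-0.15 + 0.09×1.55 + 0.30×1.13 = 0.6550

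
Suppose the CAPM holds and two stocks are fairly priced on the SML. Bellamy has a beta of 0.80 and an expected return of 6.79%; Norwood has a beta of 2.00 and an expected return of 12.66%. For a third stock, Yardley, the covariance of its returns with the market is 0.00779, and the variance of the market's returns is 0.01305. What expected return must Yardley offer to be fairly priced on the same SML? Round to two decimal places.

MRP = (12.66% − 6.79%) / (2.00 − 0.80) = 4.8917%
R_f = 6.79% − 0.80 × 4.8917% = 2.8766%
β_Yardley = Cov / Var(R_m) = 0.00779 / 0.01305 = 0.5969
E(R_Yardley) = R_f + β × MRP = 2.8766% + 0.5969 × 4.8917% = 5.80%

5.80%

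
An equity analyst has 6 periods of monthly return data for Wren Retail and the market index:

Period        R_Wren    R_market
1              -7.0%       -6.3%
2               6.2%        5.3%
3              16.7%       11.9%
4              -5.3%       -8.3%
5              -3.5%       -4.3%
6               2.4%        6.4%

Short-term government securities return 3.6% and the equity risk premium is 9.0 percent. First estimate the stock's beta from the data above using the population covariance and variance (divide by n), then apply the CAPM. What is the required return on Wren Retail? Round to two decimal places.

12.83%

Mean R_i = (-7.0 + 6.2 + 16.7 − 5.3 − 3.5 + 2.4) / 6 = 1.5833%
Mean R_m = (-6.3 + 5.3 + 11.9 − 8.3 − 4.3 + 6.4) / 6 = 0.7833%
Σ(R_i − R̄_i)(R_m − R̄_m) = 342.6483  ⇒  Cov = 342.6483 / 6 = 57.1081
Σ(R_m − R̄_m)² = 334.0483  ⇒  Var(R_m) = 334.0483 / 6 = 55.6747
β = Cov / Var(R_m) = 57.1081 / 55.6747 = 1.0257
E(R) = R_f + β × MRP = 3.6% + 1.0257 × 9.0% = 12.83%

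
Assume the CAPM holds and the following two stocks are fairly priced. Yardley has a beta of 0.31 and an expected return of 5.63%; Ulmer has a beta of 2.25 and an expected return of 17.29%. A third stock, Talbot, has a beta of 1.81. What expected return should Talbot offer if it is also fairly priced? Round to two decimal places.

14.65%

MRP (SML slope) = (17.29% − 5.63%) / (2.25 − 0.31) = 11.66% / 1.94 = 6.0103%
R_f (intercept) = 5.63% − 0.31 × 6.0103% = 3.7668%
E(R_Talbot) = R_f + β × MRP = 3.7668% + 1.81 × 6.0103% = 14.65%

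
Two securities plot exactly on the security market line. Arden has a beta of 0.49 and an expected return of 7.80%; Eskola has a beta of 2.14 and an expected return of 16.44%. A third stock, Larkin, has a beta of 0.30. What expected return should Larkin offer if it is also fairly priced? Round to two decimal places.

MRP (SML slope) = (16.44% − 7.80%) / (2.14 − 0.49) = 8.64% / 1.65 = 5.2364%
R_f (intercept) = 7.80% − 0.49 × 5.2364% = 5.2342%
E(R_Larkin) = R_f + β × MRP = 5.2342% + 0.30 × 5.2364% = 6.81%

6.81%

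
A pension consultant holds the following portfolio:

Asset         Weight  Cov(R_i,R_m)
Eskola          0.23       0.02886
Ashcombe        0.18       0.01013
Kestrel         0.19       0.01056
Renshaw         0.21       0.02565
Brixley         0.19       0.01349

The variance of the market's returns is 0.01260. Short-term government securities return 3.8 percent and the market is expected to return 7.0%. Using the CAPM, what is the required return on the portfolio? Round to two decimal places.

β_Eskola = 0.02886 / 0.01260 = 2.2905
β_Ashcombe = 0.01013 / 0.01260 = 0.8040
β_Kestrel = 0.01056 / 0.01260 = 0.8381
β_Renshaw = 0.02565 / 0.01260 = 2.0357
β_Brixley = 0.01349 / 0.01260 = 1.0706
β_P = Σ w_i β_i = 0.23×2.2905 + 0.18×0.8040 + 0.19×0.8381 + 0.21×2.0357 + 0.19×1.0706 = 1.4617
MRP = 7.0% − 3.8% = 3.20%
E(R_P) = R_f + β_P × MRP = 3.8% + 1.4617 × 3.2% = 8.48%

8.48%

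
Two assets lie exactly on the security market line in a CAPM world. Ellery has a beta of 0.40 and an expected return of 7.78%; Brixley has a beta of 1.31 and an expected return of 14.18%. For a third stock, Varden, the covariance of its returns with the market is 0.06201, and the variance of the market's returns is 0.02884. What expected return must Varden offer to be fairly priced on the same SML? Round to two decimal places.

20.09%

MRP = (14.18% − 7.78%) / (1.31 − 0.40) = 7.0330%
R_f = 7.78% − 0.40 × 7.0330% = 4.9668%
β_Varden = Cov / Var(R_m) = 0.06201 / 0.02884 = 2.1501
E(R_Varden) = R_f + β × MRP = 4.9668% + 2.1501 × 7.0330% = 20.09%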